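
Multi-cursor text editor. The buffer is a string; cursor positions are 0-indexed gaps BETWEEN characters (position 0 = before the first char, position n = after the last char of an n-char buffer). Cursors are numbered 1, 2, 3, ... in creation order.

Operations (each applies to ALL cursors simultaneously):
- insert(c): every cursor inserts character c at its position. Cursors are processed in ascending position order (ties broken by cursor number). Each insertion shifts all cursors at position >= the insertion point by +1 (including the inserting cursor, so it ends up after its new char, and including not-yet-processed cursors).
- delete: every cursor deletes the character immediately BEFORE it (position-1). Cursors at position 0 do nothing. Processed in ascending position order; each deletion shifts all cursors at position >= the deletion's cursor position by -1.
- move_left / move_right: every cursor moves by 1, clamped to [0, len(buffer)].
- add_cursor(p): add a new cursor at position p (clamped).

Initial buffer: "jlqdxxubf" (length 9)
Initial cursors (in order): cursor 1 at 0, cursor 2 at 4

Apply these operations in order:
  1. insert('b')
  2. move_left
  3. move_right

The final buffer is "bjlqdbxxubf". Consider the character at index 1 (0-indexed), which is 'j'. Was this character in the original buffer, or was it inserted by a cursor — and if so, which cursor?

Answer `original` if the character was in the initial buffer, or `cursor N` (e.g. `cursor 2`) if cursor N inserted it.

Answer: original

Derivation:
After op 1 (insert('b')): buffer="bjlqdbxxubf" (len 11), cursors c1@1 c2@6, authorship 1....2.....
After op 2 (move_left): buffer="bjlqdbxxubf" (len 11), cursors c1@0 c2@5, authorship 1....2.....
After op 3 (move_right): buffer="bjlqdbxxubf" (len 11), cursors c1@1 c2@6, authorship 1....2.....
Authorship (.=original, N=cursor N): 1 . . . . 2 . . . . .
Index 1: author = original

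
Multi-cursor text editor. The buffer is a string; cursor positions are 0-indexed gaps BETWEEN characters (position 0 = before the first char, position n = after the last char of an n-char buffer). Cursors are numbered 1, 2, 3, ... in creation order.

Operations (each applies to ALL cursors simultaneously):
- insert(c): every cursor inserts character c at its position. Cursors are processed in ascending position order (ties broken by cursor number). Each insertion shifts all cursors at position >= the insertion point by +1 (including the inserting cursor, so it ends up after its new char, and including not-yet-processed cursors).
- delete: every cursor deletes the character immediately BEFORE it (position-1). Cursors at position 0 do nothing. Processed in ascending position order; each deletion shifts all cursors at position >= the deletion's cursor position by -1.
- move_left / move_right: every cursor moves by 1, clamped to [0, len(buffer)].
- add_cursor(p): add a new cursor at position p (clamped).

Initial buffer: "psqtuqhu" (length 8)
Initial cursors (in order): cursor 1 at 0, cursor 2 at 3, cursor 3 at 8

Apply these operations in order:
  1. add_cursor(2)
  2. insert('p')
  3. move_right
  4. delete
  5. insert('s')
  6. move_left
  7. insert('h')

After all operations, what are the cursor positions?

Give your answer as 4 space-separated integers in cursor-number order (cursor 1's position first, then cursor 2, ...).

After op 1 (add_cursor(2)): buffer="psqtuqhu" (len 8), cursors c1@0 c4@2 c2@3 c3@8, authorship ........
After op 2 (insert('p')): buffer="ppspqptuqhup" (len 12), cursors c1@1 c4@4 c2@6 c3@12, authorship 1..4.2.....3
After op 3 (move_right): buffer="ppspqptuqhup" (len 12), cursors c1@2 c4@5 c2@7 c3@12, authorship 1..4.2.....3
After op 4 (delete): buffer="psppuqhu" (len 8), cursors c1@1 c4@3 c2@4 c3@8, authorship 1.42....
After op 5 (insert('s')): buffer="psspspsuqhus" (len 12), cursors c1@2 c4@5 c2@7 c3@12, authorship 11.4422....3
After op 6 (move_left): buffer="psspspsuqhus" (len 12), cursors c1@1 c4@4 c2@6 c3@11, authorship 11.4422....3
After op 7 (insert('h')): buffer="phssphsphsuqhuhs" (len 16), cursors c1@2 c4@6 c2@9 c3@15, authorship 111.444222....33

Answer: 2 9 15 6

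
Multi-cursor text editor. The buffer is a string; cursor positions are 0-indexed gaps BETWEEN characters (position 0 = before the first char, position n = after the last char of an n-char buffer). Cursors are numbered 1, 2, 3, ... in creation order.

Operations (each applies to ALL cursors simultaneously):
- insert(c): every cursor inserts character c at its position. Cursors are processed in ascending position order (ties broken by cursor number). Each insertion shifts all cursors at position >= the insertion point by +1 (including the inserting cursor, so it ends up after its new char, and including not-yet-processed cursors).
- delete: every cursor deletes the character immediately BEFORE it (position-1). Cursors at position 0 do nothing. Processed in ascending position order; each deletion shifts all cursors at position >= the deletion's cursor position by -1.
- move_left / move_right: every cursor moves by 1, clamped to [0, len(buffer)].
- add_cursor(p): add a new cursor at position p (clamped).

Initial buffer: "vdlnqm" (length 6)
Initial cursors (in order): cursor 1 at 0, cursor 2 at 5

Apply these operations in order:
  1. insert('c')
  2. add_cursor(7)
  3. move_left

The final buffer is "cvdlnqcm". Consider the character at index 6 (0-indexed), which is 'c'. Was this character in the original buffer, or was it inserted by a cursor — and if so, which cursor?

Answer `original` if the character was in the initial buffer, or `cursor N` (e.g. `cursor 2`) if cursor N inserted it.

Answer: cursor 2

Derivation:
After op 1 (insert('c')): buffer="cvdlnqcm" (len 8), cursors c1@1 c2@7, authorship 1.....2.
After op 2 (add_cursor(7)): buffer="cvdlnqcm" (len 8), cursors c1@1 c2@7 c3@7, authorship 1.....2.
After op 3 (move_left): buffer="cvdlnqcm" (len 8), cursors c1@0 c2@6 c3@6, authorship 1.....2.
Authorship (.=original, N=cursor N): 1 . . . . . 2 .
Index 6: author = 2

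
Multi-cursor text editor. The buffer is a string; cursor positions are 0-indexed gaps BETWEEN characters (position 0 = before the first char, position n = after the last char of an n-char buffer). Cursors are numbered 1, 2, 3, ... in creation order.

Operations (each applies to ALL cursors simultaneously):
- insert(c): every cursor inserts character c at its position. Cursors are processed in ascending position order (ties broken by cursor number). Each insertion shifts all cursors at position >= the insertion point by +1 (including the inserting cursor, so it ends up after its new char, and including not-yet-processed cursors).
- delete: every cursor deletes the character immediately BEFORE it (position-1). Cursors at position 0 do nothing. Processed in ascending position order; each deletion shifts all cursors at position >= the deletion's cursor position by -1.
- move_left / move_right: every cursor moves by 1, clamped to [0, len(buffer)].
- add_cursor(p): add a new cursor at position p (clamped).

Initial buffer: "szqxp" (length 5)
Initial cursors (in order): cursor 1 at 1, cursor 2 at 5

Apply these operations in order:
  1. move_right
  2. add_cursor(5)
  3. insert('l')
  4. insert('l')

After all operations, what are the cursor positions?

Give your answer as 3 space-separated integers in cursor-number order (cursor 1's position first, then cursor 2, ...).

Answer: 4 11 11

Derivation:
After op 1 (move_right): buffer="szqxp" (len 5), cursors c1@2 c2@5, authorship .....
After op 2 (add_cursor(5)): buffer="szqxp" (len 5), cursors c1@2 c2@5 c3@5, authorship .....
After op 3 (insert('l')): buffer="szlqxpll" (len 8), cursors c1@3 c2@8 c3@8, authorship ..1...23
After op 4 (insert('l')): buffer="szllqxpllll" (len 11), cursors c1@4 c2@11 c3@11, authorship ..11...2323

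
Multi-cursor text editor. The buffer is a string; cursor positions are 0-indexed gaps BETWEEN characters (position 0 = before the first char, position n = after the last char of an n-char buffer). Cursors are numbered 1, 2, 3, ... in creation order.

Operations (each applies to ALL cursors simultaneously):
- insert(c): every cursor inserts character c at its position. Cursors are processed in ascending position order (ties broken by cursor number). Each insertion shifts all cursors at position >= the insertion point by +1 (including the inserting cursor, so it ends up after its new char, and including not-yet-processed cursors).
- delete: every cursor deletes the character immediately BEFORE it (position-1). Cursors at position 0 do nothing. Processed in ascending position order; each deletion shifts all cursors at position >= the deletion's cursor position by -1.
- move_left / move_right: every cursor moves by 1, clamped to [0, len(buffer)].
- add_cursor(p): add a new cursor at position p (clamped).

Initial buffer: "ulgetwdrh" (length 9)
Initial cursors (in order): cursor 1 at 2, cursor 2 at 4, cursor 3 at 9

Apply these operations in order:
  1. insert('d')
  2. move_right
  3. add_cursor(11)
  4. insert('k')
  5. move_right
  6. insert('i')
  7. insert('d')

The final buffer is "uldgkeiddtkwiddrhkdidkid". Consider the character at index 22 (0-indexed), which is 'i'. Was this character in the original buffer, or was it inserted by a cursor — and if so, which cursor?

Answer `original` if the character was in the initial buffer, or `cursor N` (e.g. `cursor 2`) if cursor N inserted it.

Answer: cursor 3

Derivation:
After op 1 (insert('d')): buffer="uldgedtwdrhd" (len 12), cursors c1@3 c2@6 c3@12, authorship ..1..2.....3
After op 2 (move_right): buffer="uldgedtwdrhd" (len 12), cursors c1@4 c2@7 c3@12, authorship ..1..2.....3
After op 3 (add_cursor(11)): buffer="uldgedtwdrhd" (len 12), cursors c1@4 c2@7 c4@11 c3@12, authorship ..1..2.....3
After op 4 (insert('k')): buffer="uldgkedtkwdrhkdk" (len 16), cursors c1@5 c2@9 c4@14 c3@16, authorship ..1.1.2.2....433
After op 5 (move_right): buffer="uldgkedtkwdrhkdk" (len 16), cursors c1@6 c2@10 c4@15 c3@16, authorship ..1.1.2.2....433
After op 6 (insert('i')): buffer="uldgkeidtkwidrhkdiki" (len 20), cursors c1@7 c2@12 c4@18 c3@20, authorship ..1.1.12.2.2...43433
After op 7 (insert('d')): buffer="uldgkeiddtkwiddrhkdidkid" (len 24), cursors c1@8 c2@14 c4@21 c3@24, authorship ..1.1.112.2.22...4344333
Authorship (.=original, N=cursor N): . . 1 . 1 . 1 1 2 . 2 . 2 2 . . . 4 3 4 4 3 3 3
Index 22: author = 3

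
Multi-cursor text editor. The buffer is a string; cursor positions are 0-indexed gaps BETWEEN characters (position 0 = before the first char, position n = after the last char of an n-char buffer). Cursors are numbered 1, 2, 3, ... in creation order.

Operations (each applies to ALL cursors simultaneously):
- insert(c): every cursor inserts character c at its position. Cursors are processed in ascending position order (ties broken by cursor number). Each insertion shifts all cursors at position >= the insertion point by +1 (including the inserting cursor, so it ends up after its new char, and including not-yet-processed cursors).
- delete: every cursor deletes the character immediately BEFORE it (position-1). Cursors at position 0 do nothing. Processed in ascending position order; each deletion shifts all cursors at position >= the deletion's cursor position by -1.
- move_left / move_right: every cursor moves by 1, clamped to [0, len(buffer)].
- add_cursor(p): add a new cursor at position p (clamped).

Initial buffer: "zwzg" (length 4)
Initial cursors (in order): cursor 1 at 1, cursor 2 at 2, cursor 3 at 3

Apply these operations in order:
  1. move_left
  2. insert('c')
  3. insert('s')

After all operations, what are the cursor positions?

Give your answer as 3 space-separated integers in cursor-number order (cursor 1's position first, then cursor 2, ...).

Answer: 2 5 8

Derivation:
After op 1 (move_left): buffer="zwzg" (len 4), cursors c1@0 c2@1 c3@2, authorship ....
After op 2 (insert('c')): buffer="czcwczg" (len 7), cursors c1@1 c2@3 c3@5, authorship 1.2.3..
After op 3 (insert('s')): buffer="cszcswcszg" (len 10), cursors c1@2 c2@5 c3@8, authorship 11.22.33..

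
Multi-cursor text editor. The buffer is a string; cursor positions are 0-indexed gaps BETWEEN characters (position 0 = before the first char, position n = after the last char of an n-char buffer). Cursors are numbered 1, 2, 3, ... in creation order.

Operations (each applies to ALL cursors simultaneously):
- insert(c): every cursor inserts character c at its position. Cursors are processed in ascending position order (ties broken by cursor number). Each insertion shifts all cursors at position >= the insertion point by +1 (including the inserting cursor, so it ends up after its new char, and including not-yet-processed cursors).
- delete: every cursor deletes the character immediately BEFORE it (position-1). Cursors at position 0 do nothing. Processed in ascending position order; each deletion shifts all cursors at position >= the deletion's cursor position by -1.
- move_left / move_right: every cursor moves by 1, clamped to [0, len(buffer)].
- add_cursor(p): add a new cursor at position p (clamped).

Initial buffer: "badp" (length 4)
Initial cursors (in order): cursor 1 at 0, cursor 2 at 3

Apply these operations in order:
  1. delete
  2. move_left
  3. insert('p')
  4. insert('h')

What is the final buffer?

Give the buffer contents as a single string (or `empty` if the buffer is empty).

After op 1 (delete): buffer="bap" (len 3), cursors c1@0 c2@2, authorship ...
After op 2 (move_left): buffer="bap" (len 3), cursors c1@0 c2@1, authorship ...
After op 3 (insert('p')): buffer="pbpap" (len 5), cursors c1@1 c2@3, authorship 1.2..
After op 4 (insert('h')): buffer="phbphap" (len 7), cursors c1@2 c2@5, authorship 11.22..

Answer: phbphap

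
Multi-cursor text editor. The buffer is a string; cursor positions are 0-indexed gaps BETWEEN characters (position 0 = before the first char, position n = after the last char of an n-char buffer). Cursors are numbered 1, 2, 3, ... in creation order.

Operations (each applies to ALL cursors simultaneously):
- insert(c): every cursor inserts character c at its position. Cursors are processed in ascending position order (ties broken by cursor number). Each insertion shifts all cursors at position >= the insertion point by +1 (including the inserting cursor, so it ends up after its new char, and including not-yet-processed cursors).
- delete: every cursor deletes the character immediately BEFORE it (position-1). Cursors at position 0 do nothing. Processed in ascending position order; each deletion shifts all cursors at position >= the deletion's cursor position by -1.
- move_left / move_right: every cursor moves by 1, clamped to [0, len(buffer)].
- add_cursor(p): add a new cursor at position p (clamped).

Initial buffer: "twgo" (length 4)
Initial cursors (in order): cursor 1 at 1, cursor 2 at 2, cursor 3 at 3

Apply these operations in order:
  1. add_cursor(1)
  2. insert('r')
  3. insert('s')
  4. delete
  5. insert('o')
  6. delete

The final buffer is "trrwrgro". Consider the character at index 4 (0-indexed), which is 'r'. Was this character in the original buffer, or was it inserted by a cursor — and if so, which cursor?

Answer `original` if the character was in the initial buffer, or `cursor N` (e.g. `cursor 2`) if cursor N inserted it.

After op 1 (add_cursor(1)): buffer="twgo" (len 4), cursors c1@1 c4@1 c2@2 c3@3, authorship ....
After op 2 (insert('r')): buffer="trrwrgro" (len 8), cursors c1@3 c4@3 c2@5 c3@7, authorship .14.2.3.
After op 3 (insert('s')): buffer="trrsswrsgrso" (len 12), cursors c1@5 c4@5 c2@8 c3@11, authorship .1414.22.33.
After op 4 (delete): buffer="trrwrgro" (len 8), cursors c1@3 c4@3 c2@5 c3@7, authorship .14.2.3.
After op 5 (insert('o')): buffer="trroowrogroo" (len 12), cursors c1@5 c4@5 c2@8 c3@11, authorship .1414.22.33.
After op 6 (delete): buffer="trrwrgro" (len 8), cursors c1@3 c4@3 c2@5 c3@7, authorship .14.2.3.
Authorship (.=original, N=cursor N): . 1 4 . 2 . 3 .
Index 4: author = 2

Answer: cursor 2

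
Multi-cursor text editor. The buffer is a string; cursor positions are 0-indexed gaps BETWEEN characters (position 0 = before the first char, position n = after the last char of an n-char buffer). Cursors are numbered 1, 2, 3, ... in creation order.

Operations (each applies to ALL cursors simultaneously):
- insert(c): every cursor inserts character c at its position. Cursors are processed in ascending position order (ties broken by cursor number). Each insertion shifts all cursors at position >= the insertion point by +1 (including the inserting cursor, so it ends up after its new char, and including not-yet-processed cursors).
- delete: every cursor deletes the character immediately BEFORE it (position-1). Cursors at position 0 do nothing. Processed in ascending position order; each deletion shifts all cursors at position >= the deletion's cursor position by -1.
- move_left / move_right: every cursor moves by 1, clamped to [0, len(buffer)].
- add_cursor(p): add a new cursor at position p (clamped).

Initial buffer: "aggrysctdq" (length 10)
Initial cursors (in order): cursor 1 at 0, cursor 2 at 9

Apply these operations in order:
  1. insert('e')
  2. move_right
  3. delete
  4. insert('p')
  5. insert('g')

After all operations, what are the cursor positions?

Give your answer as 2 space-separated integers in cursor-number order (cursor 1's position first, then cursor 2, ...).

Answer: 3 14

Derivation:
After op 1 (insert('e')): buffer="eaggrysctdeq" (len 12), cursors c1@1 c2@11, authorship 1.........2.
After op 2 (move_right): buffer="eaggrysctdeq" (len 12), cursors c1@2 c2@12, authorship 1.........2.
After op 3 (delete): buffer="eggrysctde" (len 10), cursors c1@1 c2@10, authorship 1........2
After op 4 (insert('p')): buffer="epggrysctdep" (len 12), cursors c1@2 c2@12, authorship 11........22
After op 5 (insert('g')): buffer="epgggrysctdepg" (len 14), cursors c1@3 c2@14, authorship 111........222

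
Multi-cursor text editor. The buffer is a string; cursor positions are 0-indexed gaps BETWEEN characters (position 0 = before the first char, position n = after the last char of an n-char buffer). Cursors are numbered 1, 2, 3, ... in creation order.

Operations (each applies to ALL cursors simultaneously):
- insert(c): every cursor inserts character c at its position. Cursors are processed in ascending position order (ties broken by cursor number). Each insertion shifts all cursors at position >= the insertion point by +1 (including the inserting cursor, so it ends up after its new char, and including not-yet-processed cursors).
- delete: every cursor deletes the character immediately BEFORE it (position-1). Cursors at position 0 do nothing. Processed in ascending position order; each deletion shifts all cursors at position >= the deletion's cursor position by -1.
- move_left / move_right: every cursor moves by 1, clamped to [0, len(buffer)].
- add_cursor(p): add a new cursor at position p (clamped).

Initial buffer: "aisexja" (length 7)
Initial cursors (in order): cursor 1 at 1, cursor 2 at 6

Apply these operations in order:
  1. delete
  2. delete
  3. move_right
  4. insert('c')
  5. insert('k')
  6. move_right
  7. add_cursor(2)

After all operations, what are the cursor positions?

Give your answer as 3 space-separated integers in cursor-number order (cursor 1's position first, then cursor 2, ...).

After op 1 (delete): buffer="isexa" (len 5), cursors c1@0 c2@4, authorship .....
After op 2 (delete): buffer="isea" (len 4), cursors c1@0 c2@3, authorship ....
After op 3 (move_right): buffer="isea" (len 4), cursors c1@1 c2@4, authorship ....
After op 4 (insert('c')): buffer="icseac" (len 6), cursors c1@2 c2@6, authorship .1...2
After op 5 (insert('k')): buffer="ickseack" (len 8), cursors c1@3 c2@8, authorship .11...22
After op 6 (move_right): buffer="ickseack" (len 8), cursors c1@4 c2@8, authorship .11...22
After op 7 (add_cursor(2)): buffer="ickseack" (len 8), cursors c3@2 c1@4 c2@8, authorship .11...22

Answer: 4 8 2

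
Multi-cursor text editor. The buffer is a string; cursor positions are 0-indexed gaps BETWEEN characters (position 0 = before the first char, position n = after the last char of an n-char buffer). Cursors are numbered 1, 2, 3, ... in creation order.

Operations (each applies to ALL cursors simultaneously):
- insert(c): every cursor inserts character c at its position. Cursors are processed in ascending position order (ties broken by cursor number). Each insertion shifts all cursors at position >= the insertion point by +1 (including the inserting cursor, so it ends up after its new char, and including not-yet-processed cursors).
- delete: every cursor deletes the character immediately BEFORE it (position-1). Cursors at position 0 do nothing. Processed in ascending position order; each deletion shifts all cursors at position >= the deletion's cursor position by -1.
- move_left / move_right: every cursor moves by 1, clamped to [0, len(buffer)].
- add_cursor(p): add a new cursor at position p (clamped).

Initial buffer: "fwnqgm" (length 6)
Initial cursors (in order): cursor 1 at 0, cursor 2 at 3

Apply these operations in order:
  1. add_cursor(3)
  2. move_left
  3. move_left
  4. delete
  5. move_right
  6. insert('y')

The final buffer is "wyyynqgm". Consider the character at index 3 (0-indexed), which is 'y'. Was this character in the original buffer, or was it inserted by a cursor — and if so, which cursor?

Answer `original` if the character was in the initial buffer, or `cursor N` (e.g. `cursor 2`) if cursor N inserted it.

After op 1 (add_cursor(3)): buffer="fwnqgm" (len 6), cursors c1@0 c2@3 c3@3, authorship ......
After op 2 (move_left): buffer="fwnqgm" (len 6), cursors c1@0 c2@2 c3@2, authorship ......
After op 3 (move_left): buffer="fwnqgm" (len 6), cursors c1@0 c2@1 c3@1, authorship ......
After op 4 (delete): buffer="wnqgm" (len 5), cursors c1@0 c2@0 c3@0, authorship .....
After op 5 (move_right): buffer="wnqgm" (len 5), cursors c1@1 c2@1 c3@1, authorship .....
After op 6 (insert('y')): buffer="wyyynqgm" (len 8), cursors c1@4 c2@4 c3@4, authorship .123....
Authorship (.=original, N=cursor N): . 1 2 3 . . . .
Index 3: author = 3

Answer: cursor 3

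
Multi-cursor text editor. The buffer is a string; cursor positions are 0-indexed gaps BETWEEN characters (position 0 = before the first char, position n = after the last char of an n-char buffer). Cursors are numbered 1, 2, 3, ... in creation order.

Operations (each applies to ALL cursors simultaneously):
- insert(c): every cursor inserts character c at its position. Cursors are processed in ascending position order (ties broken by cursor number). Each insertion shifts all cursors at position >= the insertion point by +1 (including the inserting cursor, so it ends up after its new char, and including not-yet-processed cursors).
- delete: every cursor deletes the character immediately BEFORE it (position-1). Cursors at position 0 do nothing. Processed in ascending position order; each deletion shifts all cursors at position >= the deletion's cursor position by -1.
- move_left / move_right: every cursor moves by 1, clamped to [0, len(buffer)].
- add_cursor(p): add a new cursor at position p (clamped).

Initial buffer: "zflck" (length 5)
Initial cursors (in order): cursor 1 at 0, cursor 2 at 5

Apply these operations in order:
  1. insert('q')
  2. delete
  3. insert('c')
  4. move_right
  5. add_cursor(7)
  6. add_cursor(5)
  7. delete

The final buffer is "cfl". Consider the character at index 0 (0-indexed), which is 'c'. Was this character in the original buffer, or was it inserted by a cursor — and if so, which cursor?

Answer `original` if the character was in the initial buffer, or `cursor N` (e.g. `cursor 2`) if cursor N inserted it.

Answer: cursor 1

Derivation:
After op 1 (insert('q')): buffer="qzflckq" (len 7), cursors c1@1 c2@7, authorship 1.....2
After op 2 (delete): buffer="zflck" (len 5), cursors c1@0 c2@5, authorship .....
After op 3 (insert('c')): buffer="czflckc" (len 7), cursors c1@1 c2@7, authorship 1.....2
After op 4 (move_right): buffer="czflckc" (len 7), cursors c1@2 c2@7, authorship 1.....2
After op 5 (add_cursor(7)): buffer="czflckc" (len 7), cursors c1@2 c2@7 c3@7, authorship 1.....2
After op 6 (add_cursor(5)): buffer="czflckc" (len 7), cursors c1@2 c4@5 c2@7 c3@7, authorship 1.....2
After op 7 (delete): buffer="cfl" (len 3), cursors c1@1 c2@3 c3@3 c4@3, authorship 1..
Authorship (.=original, N=cursor N): 1 . .
Index 0: author = 1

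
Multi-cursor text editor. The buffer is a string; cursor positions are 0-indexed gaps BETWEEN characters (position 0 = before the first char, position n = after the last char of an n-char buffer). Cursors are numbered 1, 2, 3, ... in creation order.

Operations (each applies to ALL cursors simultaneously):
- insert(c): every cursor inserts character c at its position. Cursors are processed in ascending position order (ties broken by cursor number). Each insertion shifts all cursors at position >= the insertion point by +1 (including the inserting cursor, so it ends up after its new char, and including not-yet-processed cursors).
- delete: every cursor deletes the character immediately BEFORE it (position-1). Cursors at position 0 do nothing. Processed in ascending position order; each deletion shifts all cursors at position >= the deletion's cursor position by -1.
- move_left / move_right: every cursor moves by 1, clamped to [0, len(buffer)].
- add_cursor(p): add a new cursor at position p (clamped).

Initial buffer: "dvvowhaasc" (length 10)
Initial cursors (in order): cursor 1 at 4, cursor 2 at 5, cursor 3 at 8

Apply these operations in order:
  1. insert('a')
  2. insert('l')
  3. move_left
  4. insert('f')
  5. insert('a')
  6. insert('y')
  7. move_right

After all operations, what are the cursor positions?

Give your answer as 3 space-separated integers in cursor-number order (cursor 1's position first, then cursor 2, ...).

Answer: 9 15 23

Derivation:
After op 1 (insert('a')): buffer="dvvoawahaaasc" (len 13), cursors c1@5 c2@7 c3@11, authorship ....1.2...3..
After op 2 (insert('l')): buffer="dvvoalwalhaaalsc" (len 16), cursors c1@6 c2@9 c3@14, authorship ....11.22...33..
After op 3 (move_left): buffer="dvvoalwalhaaalsc" (len 16), cursors c1@5 c2@8 c3@13, authorship ....11.22...33..
After op 4 (insert('f')): buffer="dvvoaflwaflhaaaflsc" (len 19), cursors c1@6 c2@10 c3@16, authorship ....111.222...333..
After op 5 (insert('a')): buffer="dvvoafalwafalhaaafalsc" (len 22), cursors c1@7 c2@12 c3@19, authorship ....1111.2222...3333..
After op 6 (insert('y')): buffer="dvvoafaylwafaylhaaafaylsc" (len 25), cursors c1@8 c2@14 c3@22, authorship ....11111.22222...33333..
After op 7 (move_right): buffer="dvvoafaylwafaylhaaafaylsc" (len 25), cursors c1@9 c2@15 c3@23, authorship ....11111.22222...33333..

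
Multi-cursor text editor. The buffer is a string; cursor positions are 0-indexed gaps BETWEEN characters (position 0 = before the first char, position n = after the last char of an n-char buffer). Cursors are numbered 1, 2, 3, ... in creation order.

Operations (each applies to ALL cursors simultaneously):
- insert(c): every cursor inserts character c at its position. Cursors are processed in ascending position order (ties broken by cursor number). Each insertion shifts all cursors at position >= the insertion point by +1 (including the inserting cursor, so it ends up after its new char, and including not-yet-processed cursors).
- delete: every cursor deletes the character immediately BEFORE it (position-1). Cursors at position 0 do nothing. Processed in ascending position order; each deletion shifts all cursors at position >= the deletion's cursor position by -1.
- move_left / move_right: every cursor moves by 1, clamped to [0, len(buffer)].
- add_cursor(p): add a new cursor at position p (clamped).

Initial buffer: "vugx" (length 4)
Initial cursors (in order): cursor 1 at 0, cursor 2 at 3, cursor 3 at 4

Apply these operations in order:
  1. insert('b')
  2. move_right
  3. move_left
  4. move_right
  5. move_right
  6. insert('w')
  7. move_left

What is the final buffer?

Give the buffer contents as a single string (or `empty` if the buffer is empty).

After op 1 (insert('b')): buffer="bvugbxb" (len 7), cursors c1@1 c2@5 c3@7, authorship 1...2.3
After op 2 (move_right): buffer="bvugbxb" (len 7), cursors c1@2 c2@6 c3@7, authorship 1...2.3
After op 3 (move_left): buffer="bvugbxb" (len 7), cursors c1@1 c2@5 c3@6, authorship 1...2.3
After op 4 (move_right): buffer="bvugbxb" (len 7), cursors c1@2 c2@6 c3@7, authorship 1...2.3
After op 5 (move_right): buffer="bvugbxb" (len 7), cursors c1@3 c2@7 c3@7, authorship 1...2.3
After op 6 (insert('w')): buffer="bvuwgbxbww" (len 10), cursors c1@4 c2@10 c3@10, authorship 1..1.2.323
After op 7 (move_left): buffer="bvuwgbxbww" (len 10), cursors c1@3 c2@9 c3@9, authorship 1..1.2.323

Answer: bvuwgbxbww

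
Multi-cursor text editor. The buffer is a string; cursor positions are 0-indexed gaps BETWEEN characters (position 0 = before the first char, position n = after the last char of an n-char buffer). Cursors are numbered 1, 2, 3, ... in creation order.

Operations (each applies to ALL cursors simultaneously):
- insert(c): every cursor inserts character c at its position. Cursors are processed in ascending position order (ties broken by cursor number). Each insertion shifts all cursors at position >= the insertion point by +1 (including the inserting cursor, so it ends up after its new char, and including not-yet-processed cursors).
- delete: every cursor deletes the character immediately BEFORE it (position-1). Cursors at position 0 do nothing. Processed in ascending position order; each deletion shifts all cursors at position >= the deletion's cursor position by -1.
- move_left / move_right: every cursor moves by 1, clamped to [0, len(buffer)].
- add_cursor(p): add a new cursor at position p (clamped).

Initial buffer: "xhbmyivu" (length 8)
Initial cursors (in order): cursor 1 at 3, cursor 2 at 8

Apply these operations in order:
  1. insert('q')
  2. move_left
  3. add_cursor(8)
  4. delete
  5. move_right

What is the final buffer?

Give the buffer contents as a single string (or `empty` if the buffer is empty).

Answer: xhqmyiq

Derivation:
After op 1 (insert('q')): buffer="xhbqmyivuq" (len 10), cursors c1@4 c2@10, authorship ...1.....2
After op 2 (move_left): buffer="xhbqmyivuq" (len 10), cursors c1@3 c2@9, authorship ...1.....2
After op 3 (add_cursor(8)): buffer="xhbqmyivuq" (len 10), cursors c1@3 c3@8 c2@9, authorship ...1.....2
After op 4 (delete): buffer="xhqmyiq" (len 7), cursors c1@2 c2@6 c3@6, authorship ..1...2
After op 5 (move_right): buffer="xhqmyiq" (len 7), cursors c1@3 c2@7 c3@7, authorship ..1...2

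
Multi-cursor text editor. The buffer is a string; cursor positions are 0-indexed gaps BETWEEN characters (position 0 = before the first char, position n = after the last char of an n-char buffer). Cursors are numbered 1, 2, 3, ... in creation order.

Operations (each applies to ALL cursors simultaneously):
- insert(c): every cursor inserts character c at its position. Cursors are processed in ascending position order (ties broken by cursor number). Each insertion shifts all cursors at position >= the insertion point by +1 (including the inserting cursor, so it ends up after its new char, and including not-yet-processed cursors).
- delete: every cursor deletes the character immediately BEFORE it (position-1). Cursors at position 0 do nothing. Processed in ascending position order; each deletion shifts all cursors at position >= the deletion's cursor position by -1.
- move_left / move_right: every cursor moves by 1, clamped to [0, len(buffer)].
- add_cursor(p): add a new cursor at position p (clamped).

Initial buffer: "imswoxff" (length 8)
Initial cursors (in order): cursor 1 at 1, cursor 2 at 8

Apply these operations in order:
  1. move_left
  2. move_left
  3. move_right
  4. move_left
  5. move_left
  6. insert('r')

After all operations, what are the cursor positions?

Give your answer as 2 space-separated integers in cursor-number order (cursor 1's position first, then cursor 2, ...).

After op 1 (move_left): buffer="imswoxff" (len 8), cursors c1@0 c2@7, authorship ........
After op 2 (move_left): buffer="imswoxff" (len 8), cursors c1@0 c2@6, authorship ........
After op 3 (move_right): buffer="imswoxff" (len 8), cursors c1@1 c2@7, authorship ........
After op 4 (move_left): buffer="imswoxff" (len 8), cursors c1@0 c2@6, authorship ........
After op 5 (move_left): buffer="imswoxff" (len 8), cursors c1@0 c2@5, authorship ........
After op 6 (insert('r')): buffer="rimsworxff" (len 10), cursors c1@1 c2@7, authorship 1.....2...

Answer: 1 7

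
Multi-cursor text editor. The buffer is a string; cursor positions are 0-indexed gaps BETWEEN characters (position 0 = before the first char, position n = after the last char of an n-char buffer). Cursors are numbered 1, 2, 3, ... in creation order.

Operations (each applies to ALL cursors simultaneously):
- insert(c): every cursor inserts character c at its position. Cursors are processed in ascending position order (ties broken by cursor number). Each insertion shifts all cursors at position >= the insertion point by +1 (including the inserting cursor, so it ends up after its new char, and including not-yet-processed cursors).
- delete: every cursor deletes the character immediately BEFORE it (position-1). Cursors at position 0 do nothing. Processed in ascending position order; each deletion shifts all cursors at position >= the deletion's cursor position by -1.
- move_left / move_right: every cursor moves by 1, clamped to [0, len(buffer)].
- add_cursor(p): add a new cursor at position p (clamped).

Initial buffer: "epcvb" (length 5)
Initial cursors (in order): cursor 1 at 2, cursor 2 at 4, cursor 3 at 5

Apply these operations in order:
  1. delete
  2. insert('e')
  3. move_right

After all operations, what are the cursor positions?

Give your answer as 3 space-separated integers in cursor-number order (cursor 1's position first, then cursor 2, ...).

After op 1 (delete): buffer="ec" (len 2), cursors c1@1 c2@2 c3@2, authorship ..
After op 2 (insert('e')): buffer="eecee" (len 5), cursors c1@2 c2@5 c3@5, authorship .1.23
After op 3 (move_right): buffer="eecee" (len 5), cursors c1@3 c2@5 c3@5, authorship .1.23

Answer: 3 5 5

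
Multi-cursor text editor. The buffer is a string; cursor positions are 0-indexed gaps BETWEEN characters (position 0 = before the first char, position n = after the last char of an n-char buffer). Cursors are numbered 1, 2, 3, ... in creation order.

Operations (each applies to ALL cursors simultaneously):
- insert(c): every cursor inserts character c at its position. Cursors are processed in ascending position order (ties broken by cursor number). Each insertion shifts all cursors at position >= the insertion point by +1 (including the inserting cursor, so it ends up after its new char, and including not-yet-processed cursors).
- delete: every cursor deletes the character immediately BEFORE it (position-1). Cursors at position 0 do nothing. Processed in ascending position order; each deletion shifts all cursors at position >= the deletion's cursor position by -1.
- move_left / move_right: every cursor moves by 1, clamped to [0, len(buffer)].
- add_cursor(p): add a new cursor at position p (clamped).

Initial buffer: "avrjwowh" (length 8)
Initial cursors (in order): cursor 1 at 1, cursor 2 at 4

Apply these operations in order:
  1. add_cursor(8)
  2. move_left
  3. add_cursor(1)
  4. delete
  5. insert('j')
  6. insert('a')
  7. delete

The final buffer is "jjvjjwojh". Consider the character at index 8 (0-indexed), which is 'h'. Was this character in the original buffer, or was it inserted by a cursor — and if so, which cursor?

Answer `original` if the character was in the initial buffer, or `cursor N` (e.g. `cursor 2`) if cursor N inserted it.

Answer: original

Derivation:
After op 1 (add_cursor(8)): buffer="avrjwowh" (len 8), cursors c1@1 c2@4 c3@8, authorship ........
After op 2 (move_left): buffer="avrjwowh" (len 8), cursors c1@0 c2@3 c3@7, authorship ........
After op 3 (add_cursor(1)): buffer="avrjwowh" (len 8), cursors c1@0 c4@1 c2@3 c3@7, authorship ........
After op 4 (delete): buffer="vjwoh" (len 5), cursors c1@0 c4@0 c2@1 c3@4, authorship .....
After op 5 (insert('j')): buffer="jjvjjwojh" (len 9), cursors c1@2 c4@2 c2@4 c3@8, authorship 14.2...3.
After op 6 (insert('a')): buffer="jjaavjajwojah" (len 13), cursors c1@4 c4@4 c2@7 c3@12, authorship 1414.22...33.
After op 7 (delete): buffer="jjvjjwojh" (len 9), cursors c1@2 c4@2 c2@4 c3@8, authorship 14.2...3.
Authorship (.=original, N=cursor N): 1 4 . 2 . . . 3 .
Index 8: author = original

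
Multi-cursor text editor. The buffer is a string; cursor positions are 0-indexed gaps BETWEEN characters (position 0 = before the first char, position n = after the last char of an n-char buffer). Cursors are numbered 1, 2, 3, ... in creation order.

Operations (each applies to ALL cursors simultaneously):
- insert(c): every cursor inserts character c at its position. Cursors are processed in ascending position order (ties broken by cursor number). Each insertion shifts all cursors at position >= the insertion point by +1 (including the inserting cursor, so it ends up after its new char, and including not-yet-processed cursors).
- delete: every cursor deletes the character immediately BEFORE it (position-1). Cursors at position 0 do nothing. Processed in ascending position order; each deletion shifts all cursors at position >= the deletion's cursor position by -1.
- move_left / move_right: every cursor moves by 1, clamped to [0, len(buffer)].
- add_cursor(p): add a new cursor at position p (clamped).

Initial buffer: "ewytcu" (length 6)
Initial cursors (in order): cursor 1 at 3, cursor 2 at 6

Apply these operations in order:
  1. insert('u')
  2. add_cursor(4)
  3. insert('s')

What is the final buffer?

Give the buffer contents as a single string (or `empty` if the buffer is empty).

After op 1 (insert('u')): buffer="ewyutcuu" (len 8), cursors c1@4 c2@8, authorship ...1...2
After op 2 (add_cursor(4)): buffer="ewyutcuu" (len 8), cursors c1@4 c3@4 c2@8, authorship ...1...2
After op 3 (insert('s')): buffer="ewyusstcuus" (len 11), cursors c1@6 c3@6 c2@11, authorship ...113...22

Answer: ewyusstcuus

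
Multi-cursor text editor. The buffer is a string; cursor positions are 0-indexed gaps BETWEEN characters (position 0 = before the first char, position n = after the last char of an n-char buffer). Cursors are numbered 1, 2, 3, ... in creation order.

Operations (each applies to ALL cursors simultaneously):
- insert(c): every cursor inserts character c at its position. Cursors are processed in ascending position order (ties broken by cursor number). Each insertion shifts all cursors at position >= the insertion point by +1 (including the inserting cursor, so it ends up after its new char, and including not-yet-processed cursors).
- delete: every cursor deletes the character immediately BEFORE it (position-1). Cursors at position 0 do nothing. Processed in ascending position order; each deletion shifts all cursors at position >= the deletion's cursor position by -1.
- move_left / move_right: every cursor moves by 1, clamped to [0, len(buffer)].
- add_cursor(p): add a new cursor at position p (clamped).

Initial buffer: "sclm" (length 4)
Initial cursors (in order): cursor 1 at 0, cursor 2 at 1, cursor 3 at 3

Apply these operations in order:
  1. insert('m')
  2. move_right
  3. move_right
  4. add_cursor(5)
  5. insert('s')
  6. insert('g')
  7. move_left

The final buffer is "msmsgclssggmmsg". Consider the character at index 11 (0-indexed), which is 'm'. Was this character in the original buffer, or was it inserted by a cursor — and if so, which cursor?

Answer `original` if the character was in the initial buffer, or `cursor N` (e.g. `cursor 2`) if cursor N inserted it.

After op 1 (insert('m')): buffer="msmclmm" (len 7), cursors c1@1 c2@3 c3@6, authorship 1.2..3.
After op 2 (move_right): buffer="msmclmm" (len 7), cursors c1@2 c2@4 c3@7, authorship 1.2..3.
After op 3 (move_right): buffer="msmclmm" (len 7), cursors c1@3 c2@5 c3@7, authorship 1.2..3.
After op 4 (add_cursor(5)): buffer="msmclmm" (len 7), cursors c1@3 c2@5 c4@5 c3@7, authorship 1.2..3.
After op 5 (insert('s')): buffer="msmsclssmms" (len 11), cursors c1@4 c2@8 c4@8 c3@11, authorship 1.21..243.3
After op 6 (insert('g')): buffer="msmsgclssggmmsg" (len 15), cursors c1@5 c2@11 c4@11 c3@15, authorship 1.211..24243.33
After op 7 (move_left): buffer="msmsgclssggmmsg" (len 15), cursors c1@4 c2@10 c4@10 c3@14, authorship 1.211..24243.33
Authorship (.=original, N=cursor N): 1 . 2 1 1 . . 2 4 2 4 3 . 3 3
Index 11: author = 3

Answer: cursor 3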